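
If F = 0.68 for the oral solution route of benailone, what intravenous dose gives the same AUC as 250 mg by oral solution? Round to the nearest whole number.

D_iv = 170 mg

Systemic exposure from an extravascular dose = F × D_ev, so the equivalent IV dose is F × D_ev.
D_iv = F × D_ev = 0.68 × 250 = 170 mg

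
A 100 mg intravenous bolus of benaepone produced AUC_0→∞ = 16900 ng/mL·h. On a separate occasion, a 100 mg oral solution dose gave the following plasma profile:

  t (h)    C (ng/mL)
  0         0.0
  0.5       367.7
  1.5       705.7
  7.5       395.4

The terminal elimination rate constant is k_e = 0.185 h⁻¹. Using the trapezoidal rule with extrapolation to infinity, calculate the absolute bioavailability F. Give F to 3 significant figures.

F = 0.359

Trapezoidal AUC_0→7.5 (oral solution):
  [0→0.5]: (0.0+367.7)/2 × 0.5 = 91.925
  [0.5→1.5]: (367.7+705.7)/2 × 1 = 536.7
  [1.5→7.5]: (705.7+395.4)/2 × 6 = 3303.3
  Sum = 3931.925 ng/mL·h
Tail: C_last/k_e = 395.4/0.185 = 2137.297
AUC_0→∞ (oral solution) = 3931.925 + 2137.297 = 6069.222 ng/mL·h
F = (AUC_ev/D_ev)/(AUC_iv/D_iv) = (6069.222/100)/(16900/100) = 60.69222/169 = 0.3591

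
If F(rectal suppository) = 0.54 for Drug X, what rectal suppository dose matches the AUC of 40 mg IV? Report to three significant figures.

D_rectal = 74.1 mg

For equal systemic exposure: F × D_ev = D_iv
D_ev = D_iv / F = 40 / 0.54 = 74.0741 mg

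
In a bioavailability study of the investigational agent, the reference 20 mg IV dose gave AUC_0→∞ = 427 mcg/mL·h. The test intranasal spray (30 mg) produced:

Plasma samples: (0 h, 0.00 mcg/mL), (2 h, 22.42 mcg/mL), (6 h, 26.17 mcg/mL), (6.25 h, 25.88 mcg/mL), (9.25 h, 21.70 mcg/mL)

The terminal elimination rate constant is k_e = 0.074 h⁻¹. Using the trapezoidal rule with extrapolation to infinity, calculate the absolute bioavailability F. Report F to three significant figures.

F = 0.766

Trapezoidal AUC_0→9.25 (intranasal spray):
  [0→2]: (0.00+22.42)/2 × 2 = 22.42
  [2→6]: (22.42+26.17)/2 × 4 = 97.18
  [6→6.25]: (26.17+25.88)/2 × 0.25 = 6.50625
  [6.25→9.25]: (25.88+21.70)/2 × 3 = 71.37
  Sum = 197.47625 mcg/mL·h
Tail: C_last/k_e = 21.70/0.074 = 293.243
AUC_0→∞ (intranasal spray) = 197.47625 + 293.243 = 490.71925 mcg/mL·h
F = (AUC_ev/D_ev)/(AUC_iv/D_iv) = (490.71925/30)/(427/20) = 16.3573/21.35 = 0.7661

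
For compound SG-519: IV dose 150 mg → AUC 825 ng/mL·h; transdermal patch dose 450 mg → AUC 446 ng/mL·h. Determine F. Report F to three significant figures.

F = 0.180

F = (AUC_ev / D_ev) / (AUC_iv / D_iv)
  = (446/450) / (825/150)
  = 0.991111 / 5.5 = 0.1802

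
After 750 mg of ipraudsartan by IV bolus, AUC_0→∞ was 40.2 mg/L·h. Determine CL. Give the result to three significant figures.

CL = 18.7 L/h

CL = Dose_iv / AUC_0→∞
   = 750 / 40.2 = 18.6567 L/h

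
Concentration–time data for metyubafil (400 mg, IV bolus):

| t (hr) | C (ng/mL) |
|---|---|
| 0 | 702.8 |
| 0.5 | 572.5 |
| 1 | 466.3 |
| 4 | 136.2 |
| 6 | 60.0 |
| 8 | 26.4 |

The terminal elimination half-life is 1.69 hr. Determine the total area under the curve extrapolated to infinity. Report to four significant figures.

AUC = 1829 ng/mL·hr

Trapezoidal AUC_0→8:
  [0→0.5]: (702.8+572.5)/2 × 0.5 = 318.825
  [0.5→1]: (572.5+466.3)/2 × 0.5 = 259.7
  [1→4]: (466.3+136.2)/2 × 3 = 903.75
  [4→6]: (136.2+60.0)/2 × 2 = 196.2
  [6→8]: (60.0+26.4)/2 × 2 = 86.4
  Sum = 1764.875 ng/mL·hr
k_e = ln2 / t½ = 0.693147 / 1.69 = 0.4101 hr^-1
Extrapolated tail: C_last / k_e = 26.4 / 0.4101 = 64.375
AUC_0→∞ = 1764.875 + 64.375 = 1829.25 ng/mL·hr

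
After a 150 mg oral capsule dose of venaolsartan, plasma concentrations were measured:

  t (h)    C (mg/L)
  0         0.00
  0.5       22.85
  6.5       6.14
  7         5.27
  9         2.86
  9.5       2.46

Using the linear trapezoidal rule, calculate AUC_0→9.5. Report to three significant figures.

Trapezoidal AUC_0→9.5:
  [0→0.5]: (0.00+22.85)/2 × 0.5 = 5.7125
  [0.5→6.5]: (22.85+6.14)/2 × 6 = 86.97
  [6.5→7]: (6.14+5.27)/2 × 0.5 = 2.8525
  [7→9]: (5.27+2.86)/2 × 2 = 8.13
  [9→9.5]: (2.86+2.46)/2 × 0.5 = 1.33
  Sum = 104.995 mg/L·h

AUC = 105 mg/L·h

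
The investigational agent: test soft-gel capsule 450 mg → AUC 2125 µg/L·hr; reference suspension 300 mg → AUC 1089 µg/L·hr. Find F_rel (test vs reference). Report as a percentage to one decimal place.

F_rel = 130.1%

F_rel = (AUC_test/D_test) / (AUC_ref/D_ref)
      = (2125/450) / (1089/300)
      = 4.72222 / 3.63 = 1.3009 = 130.09%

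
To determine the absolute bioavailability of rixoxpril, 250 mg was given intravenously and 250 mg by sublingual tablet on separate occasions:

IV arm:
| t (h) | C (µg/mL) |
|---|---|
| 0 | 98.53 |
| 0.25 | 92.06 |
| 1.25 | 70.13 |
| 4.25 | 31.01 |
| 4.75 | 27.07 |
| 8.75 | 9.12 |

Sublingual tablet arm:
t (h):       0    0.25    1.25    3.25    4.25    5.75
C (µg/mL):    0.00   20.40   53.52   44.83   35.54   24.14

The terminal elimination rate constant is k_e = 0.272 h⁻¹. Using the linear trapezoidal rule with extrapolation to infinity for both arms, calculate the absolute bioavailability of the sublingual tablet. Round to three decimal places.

F = 0.826

Trapezoidal AUC_0→8.75 (IV):
  [0→0.25]: (98.53+92.06)/2 × 0.25 = 23.82375
  [0.25→1.25]: (92.06+70.13)/2 × 1 = 81.095
  [1.25→4.25]: (70.13+31.01)/2 × 3 = 151.71
  [4.25→4.75]: (31.01+27.07)/2 × 0.5 = 14.52
  [4.75→8.75]: (27.07+9.12)/2 × 4 = 72.38
  Sum = 343.52875 µg/mL·h
IV tail: 9.12/0.272 = 33.529; AUC_iv,0→∞ = 343.52875 + 33.529 = 377.05775 µg/mL·h
Trapezoidal AUC_0→5.75 (sublingual tablet):
  [0→0.25]: (0.00+20.40)/2 × 0.25 = 2.55
  [0.25→1.25]: (20.40+53.52)/2 × 1 = 36.96
  [1.25→3.25]: (53.52+44.83)/2 × 2 = 98.35
  [3.25→4.25]: (44.83+35.54)/2 × 1 = 40.185
  [4.25→5.75]: (35.54+24.14)/2 × 1.5 = 44.76
  Sum = 222.805 µg/mL·h
sublingual tablet tail: 24.14/0.272 = 88.750; AUC_ev,0→∞ = 222.805 + 88.750 = 311.555 µg/mL·h
F = (AUC_ev/D_ev)/(AUC_iv/D_iv) = (311.555/250)/(377.05775/250) = 1.24622/1.508231 = 0.8263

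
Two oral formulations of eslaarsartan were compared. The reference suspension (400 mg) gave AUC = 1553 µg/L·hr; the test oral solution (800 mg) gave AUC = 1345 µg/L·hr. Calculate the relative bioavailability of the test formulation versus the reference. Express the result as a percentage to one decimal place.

F_rel = 43.3%

F_rel = (AUC_test/D_test) / (AUC_ref/D_ref)
      = (1345/800) / (1553/400)
      = 1.68125 / 3.8825 = 0.4330 = 43.30%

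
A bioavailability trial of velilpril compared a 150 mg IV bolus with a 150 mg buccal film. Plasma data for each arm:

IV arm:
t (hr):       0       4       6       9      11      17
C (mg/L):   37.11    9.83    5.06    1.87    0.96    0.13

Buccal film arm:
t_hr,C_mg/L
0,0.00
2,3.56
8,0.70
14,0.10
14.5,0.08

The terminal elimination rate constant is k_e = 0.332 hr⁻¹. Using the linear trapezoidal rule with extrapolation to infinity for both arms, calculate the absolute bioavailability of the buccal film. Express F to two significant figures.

F = 0.15

Trapezoidal AUC_0→17 (IV):
  [0→4]: (37.11+9.83)/2 × 4 = 93.88
  [4→6]: (9.83+5.06)/2 × 2 = 14.89
  [6→9]: (5.06+1.87)/2 × 3 = 10.395
  [9→11]: (1.87+0.96)/2 × 2 = 2.83
  [11→17]: (0.96+0.13)/2 × 6 = 3.27
  Sum = 125.265 mg/L·hr
IV tail: 0.13/0.332 = 0.392; AUC_iv,0→∞ = 125.265 + 0.392 = 125.657 mg/L·hr
Trapezoidal AUC_0→14.5 (buccal film):
  [0→2]: (0.00+3.56)/2 × 2 = 3.56
  [2→8]: (3.56+0.70)/2 × 6 = 12.78
  [8→14]: (0.70+0.10)/2 × 6 = 2.4
  [14→14.5]: (0.10+0.08)/2 × 0.5 = 0.045
  Sum = 18.785 mg/L·hr
buccal film tail: 0.08/0.332 = 0.241; AUC_ev,0→∞ = 18.785 + 0.241 = 19.026 mg/L·hr
F = (AUC_ev/D_ev)/(AUC_iv/D_iv) = (19.026/150)/(125.657/150) = 0.12684/0.837713 = 0.1514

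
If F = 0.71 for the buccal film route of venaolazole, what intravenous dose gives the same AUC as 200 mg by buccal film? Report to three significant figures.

Systemic exposure from an extravascular dose = F × D_ev, so the equivalent IV dose is F × D_ev.
D_iv = F × D_ev = 0.71 × 200 = 142 mg

D_iv = 142 mg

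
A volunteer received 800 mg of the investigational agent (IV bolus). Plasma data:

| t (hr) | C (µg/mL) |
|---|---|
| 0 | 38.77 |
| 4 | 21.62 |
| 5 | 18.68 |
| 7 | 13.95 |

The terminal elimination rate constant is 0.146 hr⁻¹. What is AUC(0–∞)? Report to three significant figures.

Trapezoidal AUC_0→7:
  [0→4]: (38.77+21.62)/2 × 4 = 120.78
  [4→5]: (21.62+18.68)/2 × 1 = 20.15
  [5→7]: (18.68+13.95)/2 × 2 = 32.63
  Sum = 173.56 µg/mL·hr
Extrapolated tail: C_last / k_e = 13.95 / 0.146 = 95.548
AUC_0→∞ = 173.56 + 95.548 = 269.108 µg/mL·hr

AUC = 269 µg/mL·hr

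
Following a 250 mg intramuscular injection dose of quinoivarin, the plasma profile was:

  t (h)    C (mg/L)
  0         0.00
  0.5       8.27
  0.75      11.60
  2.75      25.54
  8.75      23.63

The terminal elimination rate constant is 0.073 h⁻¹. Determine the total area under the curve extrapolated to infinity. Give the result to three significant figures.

Trapezoidal AUC_0→8.75:
  [0→0.5]: (0.00+8.27)/2 × 0.5 = 2.0675
  [0.5→0.75]: (8.27+11.60)/2 × 0.25 = 2.48375
  [0.75→2.75]: (11.60+25.54)/2 × 2 = 37.14
  [2.75→8.75]: (25.54+23.63)/2 × 6 = 147.51
  Sum = 189.20125 mg/L·h
Extrapolated tail: C_last / k_e = 23.63 / 0.073 = 323.699
AUC_0→∞ = 189.20125 + 323.699 = 512.90025 mg/L·h

AUC = 513 mg/L·h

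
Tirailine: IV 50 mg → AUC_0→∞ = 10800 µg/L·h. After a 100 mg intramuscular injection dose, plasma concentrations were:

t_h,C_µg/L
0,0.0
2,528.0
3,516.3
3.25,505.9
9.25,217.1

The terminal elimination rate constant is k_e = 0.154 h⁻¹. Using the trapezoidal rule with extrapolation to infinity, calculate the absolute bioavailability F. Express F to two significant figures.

F = 0.22

Trapezoidal AUC_0→9.25 (intramuscular injection):
  [0→2]: (0.0+528.0)/2 × 2 = 528.0
  [2→3]: (528.0+516.3)/2 × 1 = 522.15
  [3→3.25]: (516.3+505.9)/2 × 0.25 = 127.775
  [3.25→9.25]: (505.9+217.1)/2 × 6 = 2169.0
  Sum = 3346.925 µg/L·h
Tail: C_last/k_e = 217.1/0.154 = 1409.740
AUC_0→∞ (intramuscular injection) = 3346.925 + 1409.740 = 4756.665 µg/L·h
F = (AUC_ev/D_ev)/(AUC_iv/D_iv) = (4756.665/100)/(10800/50) = 47.56665/216 = 0.2202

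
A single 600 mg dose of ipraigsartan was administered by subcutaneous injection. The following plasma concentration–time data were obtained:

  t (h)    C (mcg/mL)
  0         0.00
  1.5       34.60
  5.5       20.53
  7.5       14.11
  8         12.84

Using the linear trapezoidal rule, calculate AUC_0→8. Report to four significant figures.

AUC = 177.6 mcg/mL·h

Trapezoidal AUC_0→8:
  [0→1.5]: (0.00+34.60)/2 × 1.5 = 25.95
  [1.5→5.5]: (34.60+20.53)/2 × 4 = 110.26
  [5.5→7.5]: (20.53+14.11)/2 × 2 = 34.64
  [7.5→8]: (14.11+12.84)/2 × 0.5 = 6.7375
  Sum = 177.5875 mcg/mL·h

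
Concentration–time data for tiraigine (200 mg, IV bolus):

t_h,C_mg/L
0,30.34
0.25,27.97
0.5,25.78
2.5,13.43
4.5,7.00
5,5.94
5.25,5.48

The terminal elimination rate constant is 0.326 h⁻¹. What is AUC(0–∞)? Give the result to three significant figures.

AUC = 95.1 mg/L·h

Trapezoidal AUC_0→5.25:
  [0→0.25]: (30.34+27.97)/2 × 0.25 = 7.28875
  [0.25→0.5]: (27.97+25.78)/2 × 0.25 = 6.71875
  [0.5→2.5]: (25.78+13.43)/2 × 2 = 39.21
  [2.5→4.5]: (13.43+7.00)/2 × 2 = 20.43
  [4.5→5]: (7.00+5.94)/2 × 0.5 = 3.235
  [5→5.25]: (5.94+5.48)/2 × 0.25 = 1.4275
  Sum = 78.31 mg/L·h
Extrapolated tail: C_last / k_e = 5.48 / 0.326 = 16.810
AUC_0→∞ = 78.31 + 16.810 = 95.12 mg/L·h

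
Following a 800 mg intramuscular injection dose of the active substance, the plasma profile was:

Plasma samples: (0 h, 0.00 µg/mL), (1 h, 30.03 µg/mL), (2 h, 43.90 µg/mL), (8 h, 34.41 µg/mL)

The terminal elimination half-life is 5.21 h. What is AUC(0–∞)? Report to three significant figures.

Trapezoidal AUC_0→8:
  [0→1]: (0.00+30.03)/2 × 1 = 15.015
  [1→2]: (30.03+43.90)/2 × 1 = 36.965
  [2→8]: (43.90+34.41)/2 × 6 = 234.93
  Sum = 286.91 µg/mL·h
k_e = ln2 / t½ = 0.693147 / 5.21 = 0.1330 h^-1
Extrapolated tail: C_last / k_e = 34.41 / 0.133 = 258.722
AUC_0→∞ = 286.91 + 258.722 = 545.632 µg/mL·h

AUC = 546 µg/mL·h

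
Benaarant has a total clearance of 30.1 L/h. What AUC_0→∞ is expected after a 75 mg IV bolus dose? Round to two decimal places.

AUC = 2.49 mg/L·h

AUC_0→∞ = Dose_iv / CL
        = 75 / 30.1 = 2.49169 mg/L·h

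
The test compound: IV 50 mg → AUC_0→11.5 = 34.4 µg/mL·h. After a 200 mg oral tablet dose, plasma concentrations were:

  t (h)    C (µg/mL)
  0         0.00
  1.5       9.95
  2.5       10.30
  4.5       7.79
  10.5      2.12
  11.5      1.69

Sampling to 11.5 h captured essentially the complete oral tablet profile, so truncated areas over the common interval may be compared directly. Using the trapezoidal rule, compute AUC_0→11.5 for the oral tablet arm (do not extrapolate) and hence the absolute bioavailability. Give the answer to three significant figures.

F = 0.489

Trapezoidal AUC_0→11.5 (oral tablet):
  [0→1.5]: (0.00+9.95)/2 × 1.5 = 7.4625
  [1.5→2.5]: (9.95+10.30)/2 × 1 = 10.125
  [2.5→4.5]: (10.30+7.79)/2 × 2 = 18.09
  [4.5→10.5]: (7.79+2.12)/2 × 6 = 29.73
  [10.5→11.5]: (2.12+1.69)/2 × 1 = 1.905
  Sum = 67.3125 µg/mL·h
F = (AUC_ev/D_ev)/(AUC_iv/D_iv) = (67.3125/200)/(34.4/50) = 0.3365625/0.688 = 0.4892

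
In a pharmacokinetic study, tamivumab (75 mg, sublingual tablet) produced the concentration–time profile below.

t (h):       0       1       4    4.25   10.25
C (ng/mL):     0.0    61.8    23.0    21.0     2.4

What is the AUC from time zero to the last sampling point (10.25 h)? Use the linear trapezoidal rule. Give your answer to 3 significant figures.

AUC = 234 ng/mL·h

Trapezoidal AUC_0→10.25:
  [0→1]: (0.0+61.8)/2 × 1 = 30.9
  [1→4]: (61.8+23.0)/2 × 3 = 127.2
  [4→4.25]: (23.0+21.0)/2 × 0.25 = 5.5
  [4.25→10.25]: (21.0+2.4)/2 × 6 = 70.2
  Sum = 233.8 ng/mL·h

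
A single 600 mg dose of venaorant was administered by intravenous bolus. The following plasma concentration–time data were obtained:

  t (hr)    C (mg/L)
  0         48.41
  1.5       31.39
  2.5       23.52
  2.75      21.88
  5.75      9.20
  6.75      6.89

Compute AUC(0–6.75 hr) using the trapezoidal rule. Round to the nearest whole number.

AUC = 148 mg/L·hr

Trapezoidal AUC_0→6.75:
  [0→1.5]: (48.41+31.39)/2 × 1.5 = 59.85
  [1.5→2.5]: (31.39+23.52)/2 × 1 = 27.455
  [2.5→2.75]: (23.52+21.88)/2 × 0.25 = 5.675
  [2.75→5.75]: (21.88+9.20)/2 × 3 = 46.62
  [5.75→6.75]: (9.20+6.89)/2 × 1 = 8.045
  Sum = 147.645 mg/L·hr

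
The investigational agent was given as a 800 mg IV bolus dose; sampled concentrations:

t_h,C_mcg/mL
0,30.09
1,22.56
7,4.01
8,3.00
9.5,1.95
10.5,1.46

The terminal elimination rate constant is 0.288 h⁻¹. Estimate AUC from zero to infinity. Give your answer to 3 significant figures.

Trapezoidal AUC_0→10.5:
  [0→1]: (30.09+22.56)/2 × 1 = 26.325
  [1→7]: (22.56+4.01)/2 × 6 = 79.71
  [7→8]: (4.01+3.00)/2 × 1 = 3.505
  [8→9.5]: (3.00+1.95)/2 × 1.5 = 3.7125
  [9.5→10.5]: (1.95+1.46)/2 × 1 = 1.705
  Sum = 114.9575 mcg/mL·h
Extrapolated tail: C_last / k_e = 1.46 / 0.288 = 5.069
AUC_0→∞ = 114.9575 + 5.069 = 120.0265 mcg/mL·h

AUC = 120 mcg/mL·h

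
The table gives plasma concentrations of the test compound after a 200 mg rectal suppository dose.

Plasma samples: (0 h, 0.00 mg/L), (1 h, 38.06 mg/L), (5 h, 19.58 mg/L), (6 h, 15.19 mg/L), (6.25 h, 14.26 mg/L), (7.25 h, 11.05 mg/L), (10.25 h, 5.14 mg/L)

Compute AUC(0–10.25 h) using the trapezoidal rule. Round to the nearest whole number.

AUC = 192 mg/L·h

Trapezoidal AUC_0→10.25:
  [0→1]: (0.00+38.06)/2 × 1 = 19.03
  [1→5]: (38.06+19.58)/2 × 4 = 115.28
  [5→6]: (19.58+15.19)/2 × 1 = 17.385
  [6→6.25]: (15.19+14.26)/2 × 0.25 = 3.68125
  [6.25→7.25]: (14.26+11.05)/2 × 1 = 12.655
  [7.25→10.25]: (11.05+5.14)/2 × 3 = 24.285
  Sum = 192.31625 mg/L·h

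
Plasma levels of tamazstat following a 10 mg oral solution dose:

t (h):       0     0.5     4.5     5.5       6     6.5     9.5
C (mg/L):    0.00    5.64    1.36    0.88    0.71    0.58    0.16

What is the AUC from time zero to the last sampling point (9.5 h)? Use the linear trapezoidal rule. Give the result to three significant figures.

AUC = 18.4 mg/L·h

Trapezoidal AUC_0→9.5:
  [0→0.5]: (0.00+5.64)/2 × 0.5 = 1.41
  [0.5→4.5]: (5.64+1.36)/2 × 4 = 14.0
  [4.5→5.5]: (1.36+0.88)/2 × 1 = 1.12
  [5.5→6]: (0.88+0.71)/2 × 0.5 = 0.3975
  [6→6.5]: (0.71+0.58)/2 × 0.5 = 0.3225
  [6.5→9.5]: (0.58+0.16)/2 × 3 = 1.11
  Sum = 18.36 mg/L·h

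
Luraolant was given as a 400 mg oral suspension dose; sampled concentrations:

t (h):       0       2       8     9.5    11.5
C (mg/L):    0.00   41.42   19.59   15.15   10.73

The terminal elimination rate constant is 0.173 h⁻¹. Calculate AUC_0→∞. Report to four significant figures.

AUC = 338.4 mg/L·h

Trapezoidal AUC_0→11.5:
  [0→2]: (0.00+41.42)/2 × 2 = 41.42
  [2→8]: (41.42+19.59)/2 × 6 = 183.03
  [8→9.5]: (19.59+15.15)/2 × 1.5 = 26.055
  [9.5→11.5]: (15.15+10.73)/2 × 2 = 25.88
  Sum = 276.385 mg/L·h
Extrapolated tail: C_last / k_e = 10.73 / 0.173 = 62.023
AUC_0→∞ = 276.385 + 62.023 = 338.408 mg/L·h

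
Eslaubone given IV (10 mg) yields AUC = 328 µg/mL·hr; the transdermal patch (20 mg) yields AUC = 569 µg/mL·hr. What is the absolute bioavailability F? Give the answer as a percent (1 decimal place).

F = (AUC_ev / D_ev) / (AUC_iv / D_iv)
  = (569/20) / (328/10)
  = 28.45 / 32.8 = 0.8674
  = 86.74%

F = 86.7%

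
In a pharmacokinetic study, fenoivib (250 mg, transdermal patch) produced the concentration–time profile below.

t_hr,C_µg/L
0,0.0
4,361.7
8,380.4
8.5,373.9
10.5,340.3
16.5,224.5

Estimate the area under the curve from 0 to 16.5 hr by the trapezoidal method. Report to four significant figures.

Trapezoidal AUC_0→16.5:
  [0→4]: (0.0+361.7)/2 × 4 = 723.4
  [4→8]: (361.7+380.4)/2 × 4 = 1484.2
  [8→8.5]: (380.4+373.9)/2 × 0.5 = 188.575
  [8.5→10.5]: (373.9+340.3)/2 × 2 = 714.2
  [10.5→16.5]: (340.3+224.5)/2 × 6 = 1694.4
  Sum = 4804.775 µg/L·hr

AUC = 4805 µg/L·hr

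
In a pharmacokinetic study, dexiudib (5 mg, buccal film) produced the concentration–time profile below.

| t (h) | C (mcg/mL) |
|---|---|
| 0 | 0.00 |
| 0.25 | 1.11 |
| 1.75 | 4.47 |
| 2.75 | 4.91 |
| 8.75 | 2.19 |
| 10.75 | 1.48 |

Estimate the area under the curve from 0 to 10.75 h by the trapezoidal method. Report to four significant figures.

Trapezoidal AUC_0→10.75:
  [0→0.25]: (0.00+1.11)/2 × 0.25 = 0.13875
  [0.25→1.75]: (1.11+4.47)/2 × 1.5 = 4.185
  [1.75→2.75]: (4.47+4.91)/2 × 1 = 4.69
  [2.75→8.75]: (4.91+2.19)/2 × 6 = 21.3
  [8.75→10.75]: (2.19+1.48)/2 × 2 = 3.67
  Sum = 33.98375 mcg/mL·h

AUC = 33.98 mcg/mL·h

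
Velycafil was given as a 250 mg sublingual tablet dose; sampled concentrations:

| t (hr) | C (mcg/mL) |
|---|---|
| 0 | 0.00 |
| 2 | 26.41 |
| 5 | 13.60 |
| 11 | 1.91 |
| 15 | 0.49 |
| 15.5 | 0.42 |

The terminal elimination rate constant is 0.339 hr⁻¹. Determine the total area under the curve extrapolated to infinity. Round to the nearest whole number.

AUC = 139 mcg/mL·hr

Trapezoidal AUC_0→15.5:
  [0→2]: (0.00+26.41)/2 × 2 = 26.41
  [2→5]: (26.41+13.60)/2 × 3 = 60.015
  [5→11]: (13.60+1.91)/2 × 6 = 46.53
  [11→15]: (1.91+0.49)/2 × 4 = 4.8
  [15→15.5]: (0.49+0.42)/2 × 0.5 = 0.2275
  Sum = 137.9825 mcg/mL·hr
Extrapolated tail: C_last / k_e = 0.42 / 0.339 = 1.239
AUC_0→∞ = 137.9825 + 1.239 = 139.2215 mcg/mL·hr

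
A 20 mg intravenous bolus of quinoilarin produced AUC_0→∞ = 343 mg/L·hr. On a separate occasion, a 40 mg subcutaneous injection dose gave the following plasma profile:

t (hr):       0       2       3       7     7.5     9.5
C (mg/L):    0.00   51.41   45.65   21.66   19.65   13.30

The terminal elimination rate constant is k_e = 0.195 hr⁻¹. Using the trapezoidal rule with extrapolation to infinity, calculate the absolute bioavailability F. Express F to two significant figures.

Trapezoidal AUC_0→9.5 (subcutaneous injection):
  [0→2]: (0.00+51.41)/2 × 2 = 51.41
  [2→3]: (51.41+45.65)/2 × 1 = 48.53
  [3→7]: (45.65+21.66)/2 × 4 = 134.62
  [7→7.5]: (21.66+19.65)/2 × 0.5 = 10.3275
  [7.5→9.5]: (19.65+13.30)/2 × 2 = 32.95
  Sum = 277.8375 mg/L·hr
Tail: C_last/k_e = 13.30/0.195 = 68.205
AUC_0→∞ (subcutaneous injection) = 277.8375 + 68.205 = 346.0425 mg/L·hr
F = (AUC_ev/D_ev)/(AUC_iv/D_iv) = (346.0425/40)/(343/20) = 8.6510625/17.15 = 0.5044

F = 0.50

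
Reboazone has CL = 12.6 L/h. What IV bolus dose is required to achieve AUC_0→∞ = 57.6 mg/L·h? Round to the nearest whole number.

Dose = 726 mg

Dose_iv = CL × AUC_0→∞
     = 12.6 × 57.6 = 725.76 mg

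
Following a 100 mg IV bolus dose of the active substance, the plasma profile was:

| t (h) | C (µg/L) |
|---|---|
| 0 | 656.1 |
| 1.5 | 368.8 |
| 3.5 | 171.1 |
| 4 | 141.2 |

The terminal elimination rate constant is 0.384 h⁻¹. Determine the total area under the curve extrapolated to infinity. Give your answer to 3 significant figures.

Trapezoidal AUC_0→4:
  [0→1.5]: (656.1+368.8)/2 × 1.5 = 768.675
  [1.5→3.5]: (368.8+171.1)/2 × 2 = 539.9
  [3.5→4]: (171.1+141.2)/2 × 0.5 = 78.075
  Sum = 1386.65 µg/L·h
Extrapolated tail: C_last / k_e = 141.2 / 0.384 = 367.708
AUC_0→∞ = 1386.65 + 367.708 = 1754.358 µg/L·h

AUC = 1750 µg/L·h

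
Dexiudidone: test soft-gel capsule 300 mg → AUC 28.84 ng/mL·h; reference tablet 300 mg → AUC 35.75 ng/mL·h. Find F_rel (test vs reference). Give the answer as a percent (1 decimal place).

F_rel = 80.7%

F_rel = (AUC_test/D_test) / (AUC_ref/D_ref)
      = (28.84/300) / (35.75/300)
      = 0.0961333 / 0.119167 = 0.8067 = 80.67%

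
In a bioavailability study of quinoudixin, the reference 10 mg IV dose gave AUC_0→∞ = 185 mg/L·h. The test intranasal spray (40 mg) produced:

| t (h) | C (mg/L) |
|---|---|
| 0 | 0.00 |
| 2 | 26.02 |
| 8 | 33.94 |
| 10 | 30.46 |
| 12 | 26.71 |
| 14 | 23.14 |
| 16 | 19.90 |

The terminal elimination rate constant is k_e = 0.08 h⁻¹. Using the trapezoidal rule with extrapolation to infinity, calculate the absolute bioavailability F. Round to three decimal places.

F = 0.904

Trapezoidal AUC_0→16 (intranasal spray):
  [0→2]: (0.00+26.02)/2 × 2 = 26.02
  [2→8]: (26.02+33.94)/2 × 6 = 179.88
  [8→10]: (33.94+30.46)/2 × 2 = 64.4
  [10→12]: (30.46+26.71)/2 × 2 = 57.17
  [12→14]: (26.71+23.14)/2 × 2 = 49.85
  [14→16]: (23.14+19.90)/2 × 2 = 43.04
  Sum = 420.36 mg/L·h
Tail: C_last/k_e = 19.90/0.08 = 248.750
AUC_0→∞ (intranasal spray) = 420.36 + 248.750 = 669.11 mg/L·h
F = (AUC_ev/D_ev)/(AUC_iv/D_iv) = (669.11/40)/(185/10) = 16.72775/18.5 = 0.9042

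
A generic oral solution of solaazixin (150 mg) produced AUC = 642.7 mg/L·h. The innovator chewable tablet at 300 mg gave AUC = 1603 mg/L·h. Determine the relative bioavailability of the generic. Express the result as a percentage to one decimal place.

F_rel = 80.2%

F_rel = (AUC_test/D_test) / (AUC_ref/D_ref)
      = (642.7/150) / (1603/300)
      = 4.28467 / 5.34333 = 0.8019 = 80.19%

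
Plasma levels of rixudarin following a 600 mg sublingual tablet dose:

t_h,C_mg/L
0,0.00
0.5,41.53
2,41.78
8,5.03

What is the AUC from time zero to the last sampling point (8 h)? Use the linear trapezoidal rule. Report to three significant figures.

AUC = 213 mg/L·h

Trapezoidal AUC_0→8:
  [0→0.5]: (0.00+41.53)/2 × 0.5 = 10.3825
  [0.5→2]: (41.53+41.78)/2 × 1.5 = 62.4825
  [2→8]: (41.78+5.03)/2 × 6 = 140.43
  Sum = 213.295 mg/L·h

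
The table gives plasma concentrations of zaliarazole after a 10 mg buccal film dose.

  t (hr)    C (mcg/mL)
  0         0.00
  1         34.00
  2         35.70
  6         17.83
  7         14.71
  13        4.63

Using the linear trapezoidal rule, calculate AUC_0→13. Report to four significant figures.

Trapezoidal AUC_0→13:
  [0→1]: (0.00+34.00)/2 × 1 = 17.0
  [1→2]: (34.00+35.70)/2 × 1 = 34.85
  [2→6]: (35.70+17.83)/2 × 4 = 107.06
  [6→7]: (17.83+14.71)/2 × 1 = 16.27
  [7→13]: (14.71+4.63)/2 × 6 = 58.02
  Sum = 233.2 mcg/mL·hr

AUC = 233.2 mcg/mL·hr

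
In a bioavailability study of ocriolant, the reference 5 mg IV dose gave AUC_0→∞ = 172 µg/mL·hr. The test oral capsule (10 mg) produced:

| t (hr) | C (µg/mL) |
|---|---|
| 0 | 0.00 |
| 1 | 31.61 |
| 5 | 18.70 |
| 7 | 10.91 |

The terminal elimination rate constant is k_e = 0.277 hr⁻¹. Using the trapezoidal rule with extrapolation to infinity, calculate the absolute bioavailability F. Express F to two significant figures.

Trapezoidal AUC_0→7 (oral capsule):
  [0→1]: (0.00+31.61)/2 × 1 = 15.805
  [1→5]: (31.61+18.70)/2 × 4 = 100.62
  [5→7]: (18.70+10.91)/2 × 2 = 29.61
  Sum = 146.035 µg/mL·hr
Tail: C_last/k_e = 10.91/0.277 = 39.386
AUC_0→∞ (oral capsule) = 146.035 + 39.386 = 185.421 µg/mL·hr
F = (AUC_ev/D_ev)/(AUC_iv/D_iv) = (185.421/10)/(172/5) = 18.5421/34.4 = 0.5390

F = 0.54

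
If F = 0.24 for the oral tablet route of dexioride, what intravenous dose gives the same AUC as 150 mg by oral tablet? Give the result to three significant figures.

D_iv = 36.0 mg

Systemic exposure from an extravascular dose = F × D_ev, so the equivalent IV dose is F × D_ev.
D_iv = F × D_ev = 0.24 × 150 = 36 mg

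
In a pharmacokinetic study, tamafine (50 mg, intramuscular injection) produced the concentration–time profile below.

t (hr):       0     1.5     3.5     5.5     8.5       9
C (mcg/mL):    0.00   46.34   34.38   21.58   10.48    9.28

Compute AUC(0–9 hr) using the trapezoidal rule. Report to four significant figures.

Trapezoidal AUC_0→9:
  [0→1.5]: (0.00+46.34)/2 × 1.5 = 34.755
  [1.5→3.5]: (46.34+34.38)/2 × 2 = 80.72
  [3.5→5.5]: (34.38+21.58)/2 × 2 = 55.96
  [5.5→8.5]: (21.58+10.48)/2 × 3 = 48.09
  [8.5→9]: (10.48+9.28)/2 × 0.5 = 4.94
  Sum = 224.465 mcg/mL·hr

AUC = 224.5 mcg/mL·hr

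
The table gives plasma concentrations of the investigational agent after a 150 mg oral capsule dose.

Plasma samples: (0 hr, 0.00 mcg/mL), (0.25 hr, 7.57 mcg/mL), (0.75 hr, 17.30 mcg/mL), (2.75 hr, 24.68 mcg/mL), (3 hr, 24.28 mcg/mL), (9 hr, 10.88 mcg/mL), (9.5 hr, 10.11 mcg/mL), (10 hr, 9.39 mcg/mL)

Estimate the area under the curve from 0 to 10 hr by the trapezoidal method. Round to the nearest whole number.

AUC = 171 mcg/mL·hr

Trapezoidal AUC_0→10:
  [0→0.25]: (0.00+7.57)/2 × 0.25 = 0.94625
  [0.25→0.75]: (7.57+17.30)/2 × 0.5 = 6.2175
  [0.75→2.75]: (17.30+24.68)/2 × 2 = 41.98
  [2.75→3]: (24.68+24.28)/2 × 0.25 = 6.12
  [3→9]: (24.28+10.88)/2 × 6 = 105.48
  [9→9.5]: (10.88+10.11)/2 × 0.5 = 5.2475
  [9.5→10]: (10.11+9.39)/2 × 0.5 = 4.875
  Sum = 170.86625 mcg/mL·hr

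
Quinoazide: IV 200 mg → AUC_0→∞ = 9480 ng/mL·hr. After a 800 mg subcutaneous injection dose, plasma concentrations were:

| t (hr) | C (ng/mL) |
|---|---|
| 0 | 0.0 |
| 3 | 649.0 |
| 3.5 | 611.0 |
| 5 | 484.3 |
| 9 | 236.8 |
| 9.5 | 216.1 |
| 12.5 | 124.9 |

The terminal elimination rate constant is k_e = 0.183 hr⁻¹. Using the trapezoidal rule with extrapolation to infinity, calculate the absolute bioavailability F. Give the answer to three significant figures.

Trapezoidal AUC_0→12.5 (subcutaneous injection):
  [0→3]: (0.0+649.0)/2 × 3 = 973.5
  [3→3.5]: (649.0+611.0)/2 × 0.5 = 315.0
  [3.5→5]: (611.0+484.3)/2 × 1.5 = 821.475
  [5→9]: (484.3+236.8)/2 × 4 = 1442.2
  [9→9.5]: (236.8+216.1)/2 × 0.5 = 113.225
  [9.5→12.5]: (216.1+124.9)/2 × 3 = 511.5
  Sum = 4176.9 ng/mL·hr
Tail: C_last/k_e = 124.9/0.183 = 682.514
AUC_0→∞ (subcutaneous injection) = 4176.9 + 682.514 = 4859.414 ng/mL·hr
F = (AUC_ev/D_ev)/(AUC_iv/D_iv) = (4859.414/800)/(9480/200) = 6.0742675/47.4 = 0.1281

F = 0.128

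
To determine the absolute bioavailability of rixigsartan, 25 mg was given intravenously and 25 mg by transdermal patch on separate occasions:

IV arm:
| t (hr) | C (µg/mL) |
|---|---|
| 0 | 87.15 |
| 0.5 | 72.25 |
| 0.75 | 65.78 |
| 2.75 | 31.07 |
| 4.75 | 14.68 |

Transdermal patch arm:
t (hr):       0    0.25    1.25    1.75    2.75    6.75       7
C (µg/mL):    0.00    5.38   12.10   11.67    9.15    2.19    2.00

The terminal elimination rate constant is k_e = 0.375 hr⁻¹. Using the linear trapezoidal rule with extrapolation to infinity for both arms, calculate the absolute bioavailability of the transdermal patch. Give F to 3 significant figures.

F = 0.227

Trapezoidal AUC_0→4.75 (IV):
  [0→0.5]: (87.15+72.25)/2 × 0.5 = 39.85
  [0.5→0.75]: (72.25+65.78)/2 × 0.25 = 17.25375
  [0.75→2.75]: (65.78+31.07)/2 × 2 = 96.85
  [2.75→4.75]: (31.07+14.68)/2 × 2 = 45.75
  Sum = 199.70375 µg/mL·hr
IV tail: 14.68/0.375 = 39.147; AUC_iv,0→∞ = 199.70375 + 39.147 = 238.85075 µg/mL·hr
Trapezoidal AUC_0→7 (transdermal patch):
  [0→0.25]: (0.00+5.38)/2 × 0.25 = 0.6725
  [0.25→1.25]: (5.38+12.10)/2 × 1 = 8.74
  [1.25→1.75]: (12.10+11.67)/2 × 0.5 = 5.9425
  [1.75→2.75]: (11.67+9.15)/2 × 1 = 10.41
  [2.75→6.75]: (9.15+2.19)/2 × 4 = 22.68
  [6.75→7]: (2.19+2.00)/2 × 0.25 = 0.52375
  Sum = 48.96875 µg/mL·hr
transdermal patch tail: 2.00/0.375 = 5.333; AUC_ev,0→∞ = 48.96875 + 5.333 = 54.30175 µg/mL·hr
F = (AUC_ev/D_ev)/(AUC_iv/D_iv) = (54.30175/25)/(238.85075/25) = 2.17207/9.55403 = 0.2273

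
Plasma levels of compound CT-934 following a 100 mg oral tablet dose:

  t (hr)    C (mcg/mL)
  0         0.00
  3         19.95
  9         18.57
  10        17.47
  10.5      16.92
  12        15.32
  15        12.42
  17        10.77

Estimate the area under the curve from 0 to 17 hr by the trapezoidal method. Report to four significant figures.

AUC = 261.1 mcg/mL·hr

Trapezoidal AUC_0→17:
  [0→3]: (0.00+19.95)/2 × 3 = 29.925
  [3→9]: (19.95+18.57)/2 × 6 = 115.56
  [9→10]: (18.57+17.47)/2 × 1 = 18.02
  [10→10.5]: (17.47+16.92)/2 × 0.5 = 8.5975
  [10.5→12]: (16.92+15.32)/2 × 1.5 = 24.18
  [12→15]: (15.32+12.42)/2 × 3 = 41.61
  [15→17]: (12.42+10.77)/2 × 2 = 23.19
  Sum = 261.0825 mcg/mL·hr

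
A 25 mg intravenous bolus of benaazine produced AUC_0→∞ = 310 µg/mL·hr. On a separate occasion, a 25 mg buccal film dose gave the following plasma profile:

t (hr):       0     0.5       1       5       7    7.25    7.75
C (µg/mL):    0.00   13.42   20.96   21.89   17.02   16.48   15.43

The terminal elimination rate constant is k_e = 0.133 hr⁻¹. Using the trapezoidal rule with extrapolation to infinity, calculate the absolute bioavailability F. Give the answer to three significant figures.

Trapezoidal AUC_0→7.75 (buccal film):
  [0→0.5]: (0.00+13.42)/2 × 0.5 = 3.355
  [0.5→1]: (13.42+20.96)/2 × 0.5 = 8.595
  [1→5]: (20.96+21.89)/2 × 4 = 85.7
  [5→7]: (21.89+17.02)/2 × 2 = 38.91
  [7→7.25]: (17.02+16.48)/2 × 0.25 = 4.1875
  [7.25→7.75]: (16.48+15.43)/2 × 0.5 = 7.9775
  Sum = 148.725 µg/mL·hr
Tail: C_last/k_e = 15.43/0.133 = 116.015
AUC_0→∞ (buccal film) = 148.725 + 116.015 = 264.74 µg/mL·hr
F = (AUC_ev/D_ev)/(AUC_iv/D_iv) = (264.74/25)/(310/25) = 10.5896/12.4 = 0.8540

F = 0.854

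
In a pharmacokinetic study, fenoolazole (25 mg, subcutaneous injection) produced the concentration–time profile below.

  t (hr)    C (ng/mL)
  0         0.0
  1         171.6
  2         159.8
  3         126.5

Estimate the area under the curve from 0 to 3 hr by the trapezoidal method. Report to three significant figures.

AUC = 395 ng/mL·hr

Trapezoidal AUC_0→3:
  [0→1]: (0.0+171.6)/2 × 1 = 85.8
  [1→2]: (171.6+159.8)/2 × 1 = 165.7
  [2→3]: (159.8+126.5)/2 × 1 = 143.15
  Sum = 394.65 ng/mL·hr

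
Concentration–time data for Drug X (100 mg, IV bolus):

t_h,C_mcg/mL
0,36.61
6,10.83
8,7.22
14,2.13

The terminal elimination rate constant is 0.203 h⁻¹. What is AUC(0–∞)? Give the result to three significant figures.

AUC = 199 mcg/mL·h

Trapezoidal AUC_0→14:
  [0→6]: (36.61+10.83)/2 × 6 = 142.32
  [6→8]: (10.83+7.22)/2 × 2 = 18.05
  [8→14]: (7.22+2.13)/2 × 6 = 28.05
  Sum = 188.42 mcg/mL·h
Extrapolated tail: C_last / k_e = 2.13 / 0.203 = 10.493
AUC_0→∞ = 188.42 + 10.493 = 198.913 mcg/mL·h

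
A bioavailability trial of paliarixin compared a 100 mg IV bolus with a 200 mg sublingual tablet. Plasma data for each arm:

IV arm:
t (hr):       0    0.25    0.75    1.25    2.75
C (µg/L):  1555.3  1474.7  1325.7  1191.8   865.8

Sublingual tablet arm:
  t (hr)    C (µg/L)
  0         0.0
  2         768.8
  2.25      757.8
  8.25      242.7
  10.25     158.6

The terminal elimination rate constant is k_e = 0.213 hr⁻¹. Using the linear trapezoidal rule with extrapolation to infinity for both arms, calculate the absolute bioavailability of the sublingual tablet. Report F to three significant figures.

Trapezoidal AUC_0→2.75 (IV):
  [0→0.25]: (1555.3+1474.7)/2 × 0.25 = 378.75
  [0.25→0.75]: (1474.7+1325.7)/2 × 0.5 = 700.1
  [0.75→1.25]: (1325.7+1191.8)/2 × 0.5 = 629.375
  [1.25→2.75]: (1191.8+865.8)/2 × 1.5 = 1543.2
  Sum = 3251.425 µg/L·hr
IV tail: 865.8/0.213 = 4064.789; AUC_iv,0→∞ = 3251.425 + 4064.789 = 7316.214 µg/L·hr
Trapezoidal AUC_0→10.25 (sublingual tablet):
  [0→2]: (0.0+768.8)/2 × 2 = 768.8
  [2→2.25]: (768.8+757.8)/2 × 0.25 = 190.825
  [2.25→8.25]: (757.8+242.7)/2 × 6 = 3001.5
  [8.25→10.25]: (242.7+158.6)/2 × 2 = 401.3
  Sum = 4362.425 µg/L·hr
sublingual tablet tail: 158.6/0.213 = 744.601; AUC_ev,0→∞ = 4362.425 + 744.601 = 5107.026 µg/L·hr
F = (AUC_ev/D_ev)/(AUC_iv/D_iv) = (5107.026/200)/(7316.214/100) = 25.53513/73.16214 = 0.3490

F = 0.349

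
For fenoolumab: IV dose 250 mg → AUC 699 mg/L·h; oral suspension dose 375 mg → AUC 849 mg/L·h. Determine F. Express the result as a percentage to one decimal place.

F = 81.0%

F = (AUC_ev / D_ev) / (AUC_iv / D_iv)
  = (849/375) / (699/250)
  = 2.264 / 2.796 = 0.8097
  = 80.97%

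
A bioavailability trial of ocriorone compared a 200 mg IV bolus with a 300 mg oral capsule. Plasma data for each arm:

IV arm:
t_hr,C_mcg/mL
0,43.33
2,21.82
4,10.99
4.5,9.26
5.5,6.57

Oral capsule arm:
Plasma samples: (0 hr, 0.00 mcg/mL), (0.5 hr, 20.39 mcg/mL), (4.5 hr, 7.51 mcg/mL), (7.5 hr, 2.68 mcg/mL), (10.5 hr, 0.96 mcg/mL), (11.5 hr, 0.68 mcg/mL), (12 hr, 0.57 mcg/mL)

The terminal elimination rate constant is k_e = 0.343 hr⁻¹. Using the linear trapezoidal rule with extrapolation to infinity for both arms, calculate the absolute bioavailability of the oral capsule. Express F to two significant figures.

Trapezoidal AUC_0→5.5 (IV):
  [0→2]: (43.33+21.82)/2 × 2 = 65.15
  [2→4]: (21.82+10.99)/2 × 2 = 32.81
  [4→4.5]: (10.99+9.26)/2 × 0.5 = 5.0625
  [4.5→5.5]: (9.26+6.57)/2 × 1 = 7.915
  Sum = 110.9375 mcg/mL·hr
IV tail: 6.57/0.343 = 19.155; AUC_iv,0→∞ = 110.9375 + 19.155 = 130.0925 mcg/mL·hr
Trapezoidal AUC_0→12 (oral capsule):
  [0→0.5]: (0.00+20.39)/2 × 0.5 = 5.0975
  [0.5→4.5]: (20.39+7.51)/2 × 4 = 55.8
  [4.5→7.5]: (7.51+2.68)/2 × 3 = 15.285
  [7.5→10.5]: (2.68+0.96)/2 × 3 = 5.46
  [10.5→11.5]: (0.96+0.68)/2 × 1 = 0.82
  [11.5→12]: (0.68+0.57)/2 × 0.5 = 0.3125
  Sum = 82.775 mcg/mL·hr
oral capsule tail: 0.57/0.343 = 1.662; AUC_ev,0→∞ = 82.775 + 1.662 = 84.437 mcg/mL·hr
F = (AUC_ev/D_ev)/(AUC_iv/D_iv) = (84.437/300)/(130.0925/200) = 0.281457/0.6504625 = 0.4327

F = 0.43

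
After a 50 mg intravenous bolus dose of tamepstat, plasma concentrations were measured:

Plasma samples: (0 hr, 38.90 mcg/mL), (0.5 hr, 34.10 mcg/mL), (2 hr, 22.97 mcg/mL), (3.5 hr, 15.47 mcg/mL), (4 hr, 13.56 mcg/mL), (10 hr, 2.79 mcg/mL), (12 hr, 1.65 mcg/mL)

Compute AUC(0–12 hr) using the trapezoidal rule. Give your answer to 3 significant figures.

AUC = 151 mcg/mL·hr

Trapezoidal AUC_0→12:
  [0→0.5]: (38.90+34.10)/2 × 0.5 = 18.25
  [0.5→2]: (34.10+22.97)/2 × 1.5 = 42.8025
  [2→3.5]: (22.97+15.47)/2 × 1.5 = 28.83
  [3.5→4]: (15.47+13.56)/2 × 0.5 = 7.2575
  [4→10]: (13.56+2.79)/2 × 6 = 49.05
  [10→12]: (2.79+1.65)/2 × 2 = 4.44
  Sum = 150.63 mcg/mL·hr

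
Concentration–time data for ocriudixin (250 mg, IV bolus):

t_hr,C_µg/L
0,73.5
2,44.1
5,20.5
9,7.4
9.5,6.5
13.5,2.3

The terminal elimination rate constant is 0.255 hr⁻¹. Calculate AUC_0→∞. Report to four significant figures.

Trapezoidal AUC_0→13.5:
  [0→2]: (73.5+44.1)/2 × 2 = 117.6
  [2→5]: (44.1+20.5)/2 × 3 = 96.9
  [5→9]: (20.5+7.4)/2 × 4 = 55.8
  [9→9.5]: (7.4+6.5)/2 × 0.5 = 3.475
  [9.5→13.5]: (6.5+2.3)/2 × 4 = 17.6
  Sum = 291.375 µg/L·hr
Extrapolated tail: C_last / k_e = 2.3 / 0.255 = 9.020
AUC_0→∞ = 291.375 + 9.020 = 300.395 µg/L·hr

AUC = 300.4 µg/L·hr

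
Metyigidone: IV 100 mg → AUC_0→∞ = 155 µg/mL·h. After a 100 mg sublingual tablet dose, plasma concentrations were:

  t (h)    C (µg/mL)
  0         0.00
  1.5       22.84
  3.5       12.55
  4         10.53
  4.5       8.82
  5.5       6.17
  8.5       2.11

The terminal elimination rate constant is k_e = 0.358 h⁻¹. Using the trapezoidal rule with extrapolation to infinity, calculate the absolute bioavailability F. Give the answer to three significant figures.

F = 0.574

Trapezoidal AUC_0→8.5 (sublingual tablet):
  [0→1.5]: (0.00+22.84)/2 × 1.5 = 17.13
  [1.5→3.5]: (22.84+12.55)/2 × 2 = 35.39
  [3.5→4]: (12.55+10.53)/2 × 0.5 = 5.77
  [4→4.5]: (10.53+8.82)/2 × 0.5 = 4.8375
  [4.5→5.5]: (8.82+6.17)/2 × 1 = 7.495
  [5.5→8.5]: (6.17+2.11)/2 × 3 = 12.42
  Sum = 83.0425 µg/mL·h
Tail: C_last/k_e = 2.11/0.358 = 5.894
AUC_0→∞ (sublingual tablet) = 83.0425 + 5.894 = 88.9365 µg/mL·h
F = (AUC_ev/D_ev)/(AUC_iv/D_iv) = (88.9365/100)/(155/100) = 0.889365/1.55 = 0.5738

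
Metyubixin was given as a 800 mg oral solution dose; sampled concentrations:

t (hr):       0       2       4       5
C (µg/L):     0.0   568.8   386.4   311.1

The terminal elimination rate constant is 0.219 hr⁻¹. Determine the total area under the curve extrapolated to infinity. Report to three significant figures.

AUC = 3290 µg/L·hr

Trapezoidal AUC_0→5:
  [0→2]: (0.0+568.8)/2 × 2 = 568.8
  [2→4]: (568.8+386.4)/2 × 2 = 955.2
  [4→5]: (386.4+311.1)/2 × 1 = 348.75
  Sum = 1872.75 µg/L·hr
Extrapolated tail: C_last / k_e = 311.1 / 0.219 = 1420.548
AUC_0→∞ = 1872.75 + 1420.548 = 3293.298 µg/L·hr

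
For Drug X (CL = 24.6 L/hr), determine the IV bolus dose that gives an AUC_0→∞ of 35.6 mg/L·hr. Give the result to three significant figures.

Dose_iv = CL × AUC_0→∞
     = 24.6 × 35.6 = 875.76 mg

Dose = 876 mg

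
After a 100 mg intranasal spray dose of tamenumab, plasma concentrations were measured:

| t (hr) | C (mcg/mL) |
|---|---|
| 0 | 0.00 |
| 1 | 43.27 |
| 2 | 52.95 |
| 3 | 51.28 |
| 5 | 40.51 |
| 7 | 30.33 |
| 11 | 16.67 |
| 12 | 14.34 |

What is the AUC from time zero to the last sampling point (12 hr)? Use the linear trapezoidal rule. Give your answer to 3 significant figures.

Trapezoidal AUC_0→12:
  [0→1]: (0.00+43.27)/2 × 1 = 21.635
  [1→2]: (43.27+52.95)/2 × 1 = 48.11
  [2→3]: (52.95+51.28)/2 × 1 = 52.115
  [3→5]: (51.28+40.51)/2 × 2 = 91.79
  [5→7]: (40.51+30.33)/2 × 2 = 70.84
  [7→11]: (30.33+16.67)/2 × 4 = 94.0
  [11→12]: (16.67+14.34)/2 × 1 = 15.505
  Sum = 393.995 mcg/mL·hr

AUC = 394 mcg/mL·hr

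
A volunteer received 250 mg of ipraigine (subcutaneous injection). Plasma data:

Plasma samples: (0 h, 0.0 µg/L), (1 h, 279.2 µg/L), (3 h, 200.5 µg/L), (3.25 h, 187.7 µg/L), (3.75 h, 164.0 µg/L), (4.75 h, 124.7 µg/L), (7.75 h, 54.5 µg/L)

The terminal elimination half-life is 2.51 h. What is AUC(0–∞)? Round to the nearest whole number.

Trapezoidal AUC_0→7.75:
  [0→1]: (0.0+279.2)/2 × 1 = 139.6
  [1→3]: (279.2+200.5)/2 × 2 = 479.7
  [3→3.25]: (200.5+187.7)/2 × 0.25 = 48.525
  [3.25→3.75]: (187.7+164.0)/2 × 0.5 = 87.925
  [3.75→4.75]: (164.0+124.7)/2 × 1 = 144.35
  [4.75→7.75]: (124.7+54.5)/2 × 3 = 268.8
  Sum = 1168.9 µg/L·h
k_e = ln2 / t½ = 0.693147 / 2.51 = 0.2762 h^-1
Extrapolated tail: C_last / k_e = 54.5 / 0.2762 = 197.321
AUC_0→∞ = 1168.9 + 197.321 = 1366.221 µg/L·h

AUC = 1366 µg/L·h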